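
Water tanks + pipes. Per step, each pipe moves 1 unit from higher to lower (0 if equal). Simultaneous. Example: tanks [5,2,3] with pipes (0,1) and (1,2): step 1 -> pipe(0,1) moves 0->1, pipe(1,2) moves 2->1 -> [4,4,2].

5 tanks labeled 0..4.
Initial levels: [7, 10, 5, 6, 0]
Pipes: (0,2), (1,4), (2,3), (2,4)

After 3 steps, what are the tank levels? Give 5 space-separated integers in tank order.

Step 1: flows [0->2,1->4,3->2,2->4] -> levels [6 9 6 5 2]
Step 2: flows [0=2,1->4,2->3,2->4] -> levels [6 8 4 6 4]
Step 3: flows [0->2,1->4,3->2,2=4] -> levels [5 7 6 5 5]

Answer: 5 7 6 5 5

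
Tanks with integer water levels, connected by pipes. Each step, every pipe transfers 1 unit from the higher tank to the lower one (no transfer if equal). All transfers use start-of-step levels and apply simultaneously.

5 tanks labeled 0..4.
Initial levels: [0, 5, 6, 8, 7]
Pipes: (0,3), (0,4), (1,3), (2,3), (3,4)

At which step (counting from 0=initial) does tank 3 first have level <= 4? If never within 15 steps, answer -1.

Answer: 1

Derivation:
Step 1: flows [3->0,4->0,3->1,3->2,3->4] -> levels [2 6 7 4 7]
Tank 3 first reaches <=4 at step 1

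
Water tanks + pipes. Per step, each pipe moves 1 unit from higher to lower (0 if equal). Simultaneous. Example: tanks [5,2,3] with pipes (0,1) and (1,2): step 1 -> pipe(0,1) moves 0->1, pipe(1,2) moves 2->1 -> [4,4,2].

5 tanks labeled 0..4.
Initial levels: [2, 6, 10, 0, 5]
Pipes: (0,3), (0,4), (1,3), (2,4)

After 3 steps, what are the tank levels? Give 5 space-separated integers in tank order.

Answer: 4 3 7 4 5

Derivation:
Step 1: flows [0->3,4->0,1->3,2->4] -> levels [2 5 9 2 5]
Step 2: flows [0=3,4->0,1->3,2->4] -> levels [3 4 8 3 5]
Step 3: flows [0=3,4->0,1->3,2->4] -> levels [4 3 7 4 5]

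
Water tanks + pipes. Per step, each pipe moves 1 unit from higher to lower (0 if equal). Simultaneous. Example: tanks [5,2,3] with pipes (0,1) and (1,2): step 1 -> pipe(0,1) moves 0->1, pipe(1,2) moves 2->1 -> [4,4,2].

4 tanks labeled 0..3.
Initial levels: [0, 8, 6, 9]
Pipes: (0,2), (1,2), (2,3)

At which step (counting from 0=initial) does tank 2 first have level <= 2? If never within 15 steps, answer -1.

Step 1: flows [2->0,1->2,3->2] -> levels [1 7 7 8]
Step 2: flows [2->0,1=2,3->2] -> levels [2 7 7 7]
Step 3: flows [2->0,1=2,2=3] -> levels [3 7 6 7]
Step 4: flows [2->0,1->2,3->2] -> levels [4 6 7 6]
Step 5: flows [2->0,2->1,2->3] -> levels [5 7 4 7]
Step 6: flows [0->2,1->2,3->2] -> levels [4 6 7 6]
  -> period-2 cycle (repeats step 4); tank 2 never drops to <=2
Tank 2 never reaches <=2 within 15 steps

Answer: -1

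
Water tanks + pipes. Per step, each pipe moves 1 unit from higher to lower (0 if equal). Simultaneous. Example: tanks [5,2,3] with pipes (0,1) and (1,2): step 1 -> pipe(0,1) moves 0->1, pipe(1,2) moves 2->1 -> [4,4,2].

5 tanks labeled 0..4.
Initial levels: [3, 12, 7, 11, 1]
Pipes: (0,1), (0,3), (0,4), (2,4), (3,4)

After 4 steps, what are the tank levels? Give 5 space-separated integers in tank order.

Step 1: flows [1->0,3->0,0->4,2->4,3->4] -> levels [4 11 6 9 4]
Step 2: flows [1->0,3->0,0=4,2->4,3->4] -> levels [6 10 5 7 6]
Step 3: flows [1->0,3->0,0=4,4->2,3->4] -> levels [8 9 6 5 6]
Step 4: flows [1->0,0->3,0->4,2=4,4->3] -> levels [7 8 6 7 6]

Answer: 7 8 6 7 6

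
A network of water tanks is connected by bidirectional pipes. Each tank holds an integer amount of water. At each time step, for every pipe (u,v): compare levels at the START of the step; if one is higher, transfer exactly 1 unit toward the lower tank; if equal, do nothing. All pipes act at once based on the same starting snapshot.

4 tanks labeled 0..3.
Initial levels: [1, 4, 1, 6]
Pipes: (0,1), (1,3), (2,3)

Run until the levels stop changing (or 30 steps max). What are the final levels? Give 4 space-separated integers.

Answer: 3 3 3 3

Derivation:
Step 1: flows [1->0,3->1,3->2] -> levels [2 4 2 4]
Step 2: flows [1->0,1=3,3->2] -> levels [3 3 3 3]
Step 3: flows [0=1,1=3,2=3] -> levels [3 3 3 3]
  -> stable (no change)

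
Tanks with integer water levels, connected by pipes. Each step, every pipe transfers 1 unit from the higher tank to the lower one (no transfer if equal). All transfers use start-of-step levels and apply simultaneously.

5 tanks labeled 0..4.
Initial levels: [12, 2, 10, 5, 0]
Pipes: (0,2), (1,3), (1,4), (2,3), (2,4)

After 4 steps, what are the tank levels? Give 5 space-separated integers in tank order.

Step 1: flows [0->2,3->1,1->4,2->3,2->4] -> levels [11 2 9 5 2]
Step 2: flows [0->2,3->1,1=4,2->3,2->4] -> levels [10 3 8 5 3]
Step 3: flows [0->2,3->1,1=4,2->3,2->4] -> levels [9 4 7 5 4]
Step 4: flows [0->2,3->1,1=4,2->3,2->4] -> levels [8 5 6 5 5]

Answer: 8 5 6 5 5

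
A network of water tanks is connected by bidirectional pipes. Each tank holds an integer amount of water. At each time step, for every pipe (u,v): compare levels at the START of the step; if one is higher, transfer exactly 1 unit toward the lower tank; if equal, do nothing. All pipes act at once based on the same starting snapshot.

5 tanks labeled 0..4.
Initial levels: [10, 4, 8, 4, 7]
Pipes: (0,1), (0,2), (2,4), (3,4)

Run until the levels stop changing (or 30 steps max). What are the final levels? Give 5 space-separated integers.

Step 1: flows [0->1,0->2,2->4,4->3] -> levels [8 5 8 5 7]
Step 2: flows [0->1,0=2,2->4,4->3] -> levels [7 6 7 6 7]
Step 3: flows [0->1,0=2,2=4,4->3] -> levels [6 7 7 7 6]
Step 4: flows [1->0,2->0,2->4,3->4] -> levels [8 6 5 6 8]
Step 5: flows [0->1,0->2,4->2,4->3] -> levels [6 7 7 7 6]
  -> period-2 cycle: step 5 state = step 3 state; never stabilizes
  -> state at step 30: (30-3) mod 2 = 1, same as step 4 -> [8 6 5 6 8]

Answer: 8 6 5 6 8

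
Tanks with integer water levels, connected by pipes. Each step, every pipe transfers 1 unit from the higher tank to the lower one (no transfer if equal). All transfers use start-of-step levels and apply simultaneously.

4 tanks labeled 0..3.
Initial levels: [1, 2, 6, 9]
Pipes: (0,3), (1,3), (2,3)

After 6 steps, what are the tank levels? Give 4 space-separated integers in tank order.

Answer: 4 4 4 6

Derivation:
Step 1: flows [3->0,3->1,3->2] -> levels [2 3 7 6]
Step 2: flows [3->0,3->1,2->3] -> levels [3 4 6 5]
Step 3: flows [3->0,3->1,2->3] -> levels [4 5 5 4]
Step 4: flows [0=3,1->3,2->3] -> levels [4 4 4 6]
Step 5: flows [3->0,3->1,3->2] -> levels [5 5 5 3]
Step 6: flows [0->3,1->3,2->3] -> levels [4 4 4 6]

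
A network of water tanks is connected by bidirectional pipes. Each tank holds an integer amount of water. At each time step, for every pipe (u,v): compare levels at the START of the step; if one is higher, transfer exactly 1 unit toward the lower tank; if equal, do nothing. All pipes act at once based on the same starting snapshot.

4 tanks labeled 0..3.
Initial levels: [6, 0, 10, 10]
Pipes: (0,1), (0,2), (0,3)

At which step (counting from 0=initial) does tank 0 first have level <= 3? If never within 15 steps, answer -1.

Step 1: flows [0->1,2->0,3->0] -> levels [7 1 9 9]
Step 2: flows [0->1,2->0,3->0] -> levels [8 2 8 8]
Step 3: flows [0->1,0=2,0=3] -> levels [7 3 8 8]
Step 4: flows [0->1,2->0,3->0] -> levels [8 4 7 7]
Step 5: flows [0->1,0->2,0->3] -> levels [5 5 8 8]
Step 6: flows [0=1,2->0,3->0] -> levels [7 5 7 7]
Step 7: flows [0->1,0=2,0=3] -> levels [6 6 7 7]
Step 8: flows [0=1,2->0,3->0] -> levels [8 6 6 6]
Step 9: flows [0->1,0->2,0->3] -> levels [5 7 7 7]
Step 10: flows [1->0,2->0,3->0] -> levels [8 6 6 6]
  -> period-2 cycle (repeats step 8); tank 0 never drops to <=3
Tank 0 never reaches <=3 within 15 steps

Answer: -1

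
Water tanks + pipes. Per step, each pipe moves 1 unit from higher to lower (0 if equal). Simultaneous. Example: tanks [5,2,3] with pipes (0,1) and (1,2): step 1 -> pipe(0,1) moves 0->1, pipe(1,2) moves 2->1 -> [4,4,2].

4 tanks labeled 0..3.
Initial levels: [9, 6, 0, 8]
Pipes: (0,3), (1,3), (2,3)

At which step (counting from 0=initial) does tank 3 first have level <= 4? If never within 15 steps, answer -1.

Answer: 5

Derivation:
Step 1: flows [0->3,3->1,3->2] -> levels [8 7 1 7]
Step 2: flows [0->3,1=3,3->2] -> levels [7 7 2 7]
Step 3: flows [0=3,1=3,3->2] -> levels [7 7 3 6]
Step 4: flows [0->3,1->3,3->2] -> levels [6 6 4 7]
Step 5: flows [3->0,3->1,3->2] -> levels [7 7 5 4]
Tank 3 first reaches <=4 at step 5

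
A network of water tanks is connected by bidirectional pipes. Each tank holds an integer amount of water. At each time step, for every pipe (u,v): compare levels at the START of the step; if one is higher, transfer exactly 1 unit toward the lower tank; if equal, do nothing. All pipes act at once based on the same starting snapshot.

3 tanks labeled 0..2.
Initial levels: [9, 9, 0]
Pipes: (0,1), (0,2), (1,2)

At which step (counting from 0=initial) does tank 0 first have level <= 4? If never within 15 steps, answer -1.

Step 1: flows [0=1,0->2,1->2] -> levels [8 8 2]
Step 2: flows [0=1,0->2,1->2] -> levels [7 7 4]
Step 3: flows [0=1,0->2,1->2] -> levels [6 6 6]
Step 4: flows [0=1,0=2,1=2] -> levels [6 6 6]
  -> stable; tank 0 stays at 6 > 4
Tank 0 never reaches <=4 within 15 steps

Answer: -1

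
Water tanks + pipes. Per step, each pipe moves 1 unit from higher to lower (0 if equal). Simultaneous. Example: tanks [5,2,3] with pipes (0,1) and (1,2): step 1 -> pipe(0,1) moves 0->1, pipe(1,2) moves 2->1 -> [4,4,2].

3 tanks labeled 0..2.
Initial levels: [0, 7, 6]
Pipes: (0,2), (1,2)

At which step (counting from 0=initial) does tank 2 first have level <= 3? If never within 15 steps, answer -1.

Step 1: flows [2->0,1->2] -> levels [1 6 6]
Step 2: flows [2->0,1=2] -> levels [2 6 5]
Step 3: flows [2->0,1->2] -> levels [3 5 5]
Step 4: flows [2->0,1=2] -> levels [4 5 4]
Step 5: flows [0=2,1->2] -> levels [4 4 5]
Step 6: flows [2->0,2->1] -> levels [5 5 3]
Tank 2 first reaches <=3 at step 6

Answer: 6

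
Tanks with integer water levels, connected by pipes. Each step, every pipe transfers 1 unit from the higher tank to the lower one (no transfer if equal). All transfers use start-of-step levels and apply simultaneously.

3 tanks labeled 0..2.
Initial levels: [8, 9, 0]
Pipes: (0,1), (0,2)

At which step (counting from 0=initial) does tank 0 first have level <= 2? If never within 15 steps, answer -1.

Answer: -1

Derivation:
Step 1: flows [1->0,0->2] -> levels [8 8 1]
Step 2: flows [0=1,0->2] -> levels [7 8 2]
Step 3: flows [1->0,0->2] -> levels [7 7 3]
Step 4: flows [0=1,0->2] -> levels [6 7 4]
Step 5: flows [1->0,0->2] -> levels [6 6 5]
Step 6: flows [0=1,0->2] -> levels [5 6 6]
Step 7: flows [1->0,2->0] -> levels [7 5 5]
Step 8: flows [0->1,0->2] -> levels [5 6 6]
  -> period-2 cycle (repeats step 6); tank 0 never drops to <=2
Tank 0 never reaches <=2 within 15 steps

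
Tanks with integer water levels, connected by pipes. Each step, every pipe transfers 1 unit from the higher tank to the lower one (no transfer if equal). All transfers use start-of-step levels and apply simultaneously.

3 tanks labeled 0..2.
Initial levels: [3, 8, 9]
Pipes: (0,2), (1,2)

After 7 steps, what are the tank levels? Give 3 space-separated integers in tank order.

Answer: 6 6 8

Derivation:
Step 1: flows [2->0,2->1] -> levels [4 9 7]
Step 2: flows [2->0,1->2] -> levels [5 8 7]
Step 3: flows [2->0,1->2] -> levels [6 7 7]
Step 4: flows [2->0,1=2] -> levels [7 7 6]
Step 5: flows [0->2,1->2] -> levels [6 6 8]
Step 6: flows [2->0,2->1] -> levels [7 7 6]
  -> period-2 cycle: step 6 state = step 4 state
  -> state at step 7: (7-4) mod 2 = 1, same as step 5 -> [6 6 8]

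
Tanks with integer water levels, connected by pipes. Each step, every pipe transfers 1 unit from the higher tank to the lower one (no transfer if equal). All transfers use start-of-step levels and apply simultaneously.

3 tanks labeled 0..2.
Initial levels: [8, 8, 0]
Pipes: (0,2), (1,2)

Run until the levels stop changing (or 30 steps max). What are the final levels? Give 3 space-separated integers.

Step 1: flows [0->2,1->2] -> levels [7 7 2]
Step 2: flows [0->2,1->2] -> levels [6 6 4]
Step 3: flows [0->2,1->2] -> levels [5 5 6]
Step 4: flows [2->0,2->1] -> levels [6 6 4]
  -> period-2 cycle: step 4 state = step 2 state; never stabilizes
  -> state at step 30: (30-2) mod 2 = 0, same as step 2 -> [6 6 4]

Answer: 6 6 4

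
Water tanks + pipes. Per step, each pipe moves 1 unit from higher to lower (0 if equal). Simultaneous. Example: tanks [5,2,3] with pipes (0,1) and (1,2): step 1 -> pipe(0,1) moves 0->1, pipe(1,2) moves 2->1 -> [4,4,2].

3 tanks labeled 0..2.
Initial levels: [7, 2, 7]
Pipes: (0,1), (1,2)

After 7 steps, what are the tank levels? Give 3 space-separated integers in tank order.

Answer: 6 4 6

Derivation:
Step 1: flows [0->1,2->1] -> levels [6 4 6]
Step 2: flows [0->1,2->1] -> levels [5 6 5]
Step 3: flows [1->0,1->2] -> levels [6 4 6]
  -> period-2 cycle: step 3 state = step 1 state
  -> state at step 7: (7-1) mod 2 = 0, same as step 1 -> [6 4 6]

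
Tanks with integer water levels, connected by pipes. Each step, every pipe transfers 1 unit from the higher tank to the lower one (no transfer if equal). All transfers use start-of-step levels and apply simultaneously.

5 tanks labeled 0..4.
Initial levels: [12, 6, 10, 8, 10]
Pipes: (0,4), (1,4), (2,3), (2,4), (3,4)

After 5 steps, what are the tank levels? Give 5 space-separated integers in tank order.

Answer: 10 9 9 10 8

Derivation:
Step 1: flows [0->4,4->1,2->3,2=4,4->3] -> levels [11 7 9 10 9]
Step 2: flows [0->4,4->1,3->2,2=4,3->4] -> levels [10 8 10 8 10]
Step 3: flows [0=4,4->1,2->3,2=4,4->3] -> levels [10 9 9 10 8]
Step 4: flows [0->4,1->4,3->2,2->4,3->4] -> levels [9 8 9 8 12]
Step 5: flows [4->0,4->1,2->3,4->2,4->3] -> levels [10 9 9 10 8]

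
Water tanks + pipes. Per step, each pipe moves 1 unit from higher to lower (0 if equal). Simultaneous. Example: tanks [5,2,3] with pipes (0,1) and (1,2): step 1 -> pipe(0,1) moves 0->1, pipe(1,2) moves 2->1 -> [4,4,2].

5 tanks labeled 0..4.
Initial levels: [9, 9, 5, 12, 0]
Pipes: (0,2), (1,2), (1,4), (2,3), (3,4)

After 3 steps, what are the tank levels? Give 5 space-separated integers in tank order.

Answer: 8 7 7 7 6

Derivation:
Step 1: flows [0->2,1->2,1->4,3->2,3->4] -> levels [8 7 8 10 2]
Step 2: flows [0=2,2->1,1->4,3->2,3->4] -> levels [8 7 8 8 4]
Step 3: flows [0=2,2->1,1->4,2=3,3->4] -> levels [8 7 7 7 6]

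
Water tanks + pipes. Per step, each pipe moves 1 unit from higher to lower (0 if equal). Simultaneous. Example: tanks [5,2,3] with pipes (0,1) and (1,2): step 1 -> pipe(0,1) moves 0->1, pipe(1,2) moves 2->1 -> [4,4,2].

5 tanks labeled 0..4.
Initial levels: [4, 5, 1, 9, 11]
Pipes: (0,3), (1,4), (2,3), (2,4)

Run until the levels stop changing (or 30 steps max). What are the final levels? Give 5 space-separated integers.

Answer: 6 6 6 5 7

Derivation:
Step 1: flows [3->0,4->1,3->2,4->2] -> levels [5 6 3 7 9]
Step 2: flows [3->0,4->1,3->2,4->2] -> levels [6 7 5 5 7]
Step 3: flows [0->3,1=4,2=3,4->2] -> levels [5 7 6 6 6]
Step 4: flows [3->0,1->4,2=3,2=4] -> levels [6 6 6 5 7]
Step 5: flows [0->3,4->1,2->3,4->2] -> levels [5 7 6 7 5]
Step 6: flows [3->0,1->4,3->2,2->4] -> levels [6 6 6 5 7]
  -> period-2 cycle: step 6 state = step 4 state; never stabilizes
  -> state at step 30: (30-4) mod 2 = 0, same as step 4 -> [6 6 6 5 7]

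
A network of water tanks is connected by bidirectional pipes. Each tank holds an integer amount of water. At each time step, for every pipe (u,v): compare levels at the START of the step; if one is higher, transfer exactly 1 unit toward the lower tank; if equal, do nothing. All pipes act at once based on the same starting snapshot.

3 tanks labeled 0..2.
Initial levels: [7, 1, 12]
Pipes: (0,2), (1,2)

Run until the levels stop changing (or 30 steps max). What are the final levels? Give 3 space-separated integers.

Step 1: flows [2->0,2->1] -> levels [8 2 10]
Step 2: flows [2->0,2->1] -> levels [9 3 8]
Step 3: flows [0->2,2->1] -> levels [8 4 8]
Step 4: flows [0=2,2->1] -> levels [8 5 7]
Step 5: flows [0->2,2->1] -> levels [7 6 7]
Step 6: flows [0=2,2->1] -> levels [7 7 6]
Step 7: flows [0->2,1->2] -> levels [6 6 8]
Step 8: flows [2->0,2->1] -> levels [7 7 6]
  -> period-2 cycle: step 8 state = step 6 state; never stabilizes
  -> state at step 30: (30-6) mod 2 = 0, same as step 6 -> [7 7 6]

Answer: 7 7 6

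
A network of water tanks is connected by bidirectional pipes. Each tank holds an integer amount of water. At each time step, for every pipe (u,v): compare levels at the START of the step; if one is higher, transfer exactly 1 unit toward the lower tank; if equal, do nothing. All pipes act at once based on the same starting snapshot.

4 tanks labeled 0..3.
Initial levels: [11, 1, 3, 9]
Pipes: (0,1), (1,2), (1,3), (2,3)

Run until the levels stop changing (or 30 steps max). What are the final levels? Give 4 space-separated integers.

Step 1: flows [0->1,2->1,3->1,3->2] -> levels [10 4 3 7]
Step 2: flows [0->1,1->2,3->1,3->2] -> levels [9 5 5 5]
Step 3: flows [0->1,1=2,1=3,2=3] -> levels [8 6 5 5]
Step 4: flows [0->1,1->2,1->3,2=3] -> levels [7 5 6 6]
Step 5: flows [0->1,2->1,3->1,2=3] -> levels [6 8 5 5]
Step 6: flows [1->0,1->2,1->3,2=3] -> levels [7 5 6 6]
  -> period-2 cycle: step 6 state = step 4 state; never stabilizes
  -> state at step 30: (30-4) mod 2 = 0, same as step 4 -> [7 5 6 6]

Answer: 7 5 6 6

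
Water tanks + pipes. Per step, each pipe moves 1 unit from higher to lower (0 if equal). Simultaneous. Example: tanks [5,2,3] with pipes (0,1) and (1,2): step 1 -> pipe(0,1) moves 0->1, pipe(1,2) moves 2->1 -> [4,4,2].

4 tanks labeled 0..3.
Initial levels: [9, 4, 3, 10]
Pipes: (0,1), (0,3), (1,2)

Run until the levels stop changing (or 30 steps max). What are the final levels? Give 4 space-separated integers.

Answer: 6 7 6 7

Derivation:
Step 1: flows [0->1,3->0,1->2] -> levels [9 4 4 9]
Step 2: flows [0->1,0=3,1=2] -> levels [8 5 4 9]
Step 3: flows [0->1,3->0,1->2] -> levels [8 5 5 8]
Step 4: flows [0->1,0=3,1=2] -> levels [7 6 5 8]
Step 5: flows [0->1,3->0,1->2] -> levels [7 6 6 7]
Step 6: flows [0->1,0=3,1=2] -> levels [6 7 6 7]
Step 7: flows [1->0,3->0,1->2] -> levels [8 5 7 6]
Step 8: flows [0->1,0->3,2->1] -> levels [6 7 6 7]
  -> period-2 cycle: step 8 state = step 6 state; never stabilizes
  -> state at step 30: (30-6) mod 2 = 0, same as step 6 -> [6 7 6 7]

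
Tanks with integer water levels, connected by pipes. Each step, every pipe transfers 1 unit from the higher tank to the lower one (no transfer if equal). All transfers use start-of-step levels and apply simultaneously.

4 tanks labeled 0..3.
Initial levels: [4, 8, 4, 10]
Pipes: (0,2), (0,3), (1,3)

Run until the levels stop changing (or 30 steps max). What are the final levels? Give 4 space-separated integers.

Answer: 5 6 7 8

Derivation:
Step 1: flows [0=2,3->0,3->1] -> levels [5 9 4 8]
Step 2: flows [0->2,3->0,1->3] -> levels [5 8 5 8]
Step 3: flows [0=2,3->0,1=3] -> levels [6 8 5 7]
Step 4: flows [0->2,3->0,1->3] -> levels [6 7 6 7]
Step 5: flows [0=2,3->0,1=3] -> levels [7 7 6 6]
Step 6: flows [0->2,0->3,1->3] -> levels [5 6 7 8]
Step 7: flows [2->0,3->0,3->1] -> levels [7 7 6 6]
  -> period-2 cycle: step 7 state = step 5 state; never stabilizes
  -> state at step 30: (30-5) mod 2 = 1, same as step 6 -> [5 6 7 8]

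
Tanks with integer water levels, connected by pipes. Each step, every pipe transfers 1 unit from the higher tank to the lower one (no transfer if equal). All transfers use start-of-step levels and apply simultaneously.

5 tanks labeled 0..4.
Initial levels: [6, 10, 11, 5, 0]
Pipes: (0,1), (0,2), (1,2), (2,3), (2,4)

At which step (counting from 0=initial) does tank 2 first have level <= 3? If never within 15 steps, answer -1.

Answer: -1

Derivation:
Step 1: flows [1->0,2->0,2->1,2->3,2->4] -> levels [8 10 7 6 1]
Step 2: flows [1->0,0->2,1->2,2->3,2->4] -> levels [8 8 7 7 2]
Step 3: flows [0=1,0->2,1->2,2=3,2->4] -> levels [7 7 8 7 3]
Step 4: flows [0=1,2->0,2->1,2->3,2->4] -> levels [8 8 4 8 4]
Step 5: flows [0=1,0->2,1->2,3->2,2=4] -> levels [7 7 7 7 4]
Step 6: flows [0=1,0=2,1=2,2=3,2->4] -> levels [7 7 6 7 5]
Step 7: flows [0=1,0->2,1->2,3->2,2->4] -> levels [6 6 8 6 6]
Step 8: flows [0=1,2->0,2->1,2->3,2->4] -> levels [7 7 4 7 7]
Step 9: flows [0=1,0->2,1->2,3->2,4->2] -> levels [6 6 8 6 6]
  -> period-2 cycle (repeats step 7); tank 2 never drops to <=3
Tank 2 never reaches <=3 within 15 steps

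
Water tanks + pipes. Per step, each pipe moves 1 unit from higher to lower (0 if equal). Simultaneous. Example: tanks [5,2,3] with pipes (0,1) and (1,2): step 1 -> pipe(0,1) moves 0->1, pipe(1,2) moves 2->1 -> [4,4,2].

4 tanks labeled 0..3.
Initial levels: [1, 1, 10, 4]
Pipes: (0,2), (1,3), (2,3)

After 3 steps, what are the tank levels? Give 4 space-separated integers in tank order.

Answer: 4 4 4 4

Derivation:
Step 1: flows [2->0,3->1,2->3] -> levels [2 2 8 4]
Step 2: flows [2->0,3->1,2->3] -> levels [3 3 6 4]
Step 3: flows [2->0,3->1,2->3] -> levels [4 4 4 4]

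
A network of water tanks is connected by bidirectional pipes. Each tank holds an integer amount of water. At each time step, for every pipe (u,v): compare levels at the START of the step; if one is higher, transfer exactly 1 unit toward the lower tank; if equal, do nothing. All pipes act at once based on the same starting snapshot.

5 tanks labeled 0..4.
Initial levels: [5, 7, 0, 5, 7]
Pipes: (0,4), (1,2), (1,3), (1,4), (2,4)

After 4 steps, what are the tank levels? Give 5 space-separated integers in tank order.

Answer: 4 6 4 4 6

Derivation:
Step 1: flows [4->0,1->2,1->3,1=4,4->2] -> levels [6 5 2 6 5]
Step 2: flows [0->4,1->2,3->1,1=4,4->2] -> levels [5 5 4 5 5]
Step 3: flows [0=4,1->2,1=3,1=4,4->2] -> levels [5 4 6 5 4]
Step 4: flows [0->4,2->1,3->1,1=4,2->4] -> levels [4 6 4 4 6]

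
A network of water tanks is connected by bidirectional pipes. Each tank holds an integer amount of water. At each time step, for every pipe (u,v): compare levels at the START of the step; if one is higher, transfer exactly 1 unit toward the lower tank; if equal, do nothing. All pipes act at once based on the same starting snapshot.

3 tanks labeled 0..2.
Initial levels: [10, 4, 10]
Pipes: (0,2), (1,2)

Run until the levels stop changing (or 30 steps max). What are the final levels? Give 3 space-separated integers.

Step 1: flows [0=2,2->1] -> levels [10 5 9]
Step 2: flows [0->2,2->1] -> levels [9 6 9]
Step 3: flows [0=2,2->1] -> levels [9 7 8]
Step 4: flows [0->2,2->1] -> levels [8 8 8]
Step 5: flows [0=2,1=2] -> levels [8 8 8]
  -> stable (no change)

Answer: 8 8 8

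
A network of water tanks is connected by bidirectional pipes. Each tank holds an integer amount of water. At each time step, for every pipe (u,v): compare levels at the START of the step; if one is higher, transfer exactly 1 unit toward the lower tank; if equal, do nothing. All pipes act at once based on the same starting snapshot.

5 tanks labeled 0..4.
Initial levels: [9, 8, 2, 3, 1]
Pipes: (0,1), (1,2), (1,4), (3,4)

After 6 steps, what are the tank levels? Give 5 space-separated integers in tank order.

Answer: 4 7 4 5 3

Derivation:
Step 1: flows [0->1,1->2,1->4,3->4] -> levels [8 7 3 2 3]
Step 2: flows [0->1,1->2,1->4,4->3] -> levels [7 6 4 3 3]
Step 3: flows [0->1,1->2,1->4,3=4] -> levels [6 5 5 3 4]
Step 4: flows [0->1,1=2,1->4,4->3] -> levels [5 5 5 4 4]
Step 5: flows [0=1,1=2,1->4,3=4] -> levels [5 4 5 4 5]
Step 6: flows [0->1,2->1,4->1,4->3] -> levels [4 7 4 5 3]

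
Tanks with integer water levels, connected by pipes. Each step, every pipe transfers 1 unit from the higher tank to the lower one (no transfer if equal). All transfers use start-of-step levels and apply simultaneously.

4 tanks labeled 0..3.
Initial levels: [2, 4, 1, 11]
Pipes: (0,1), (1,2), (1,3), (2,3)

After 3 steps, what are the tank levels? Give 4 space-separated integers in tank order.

Answer: 4 4 5 5

Derivation:
Step 1: flows [1->0,1->2,3->1,3->2] -> levels [3 3 3 9]
Step 2: flows [0=1,1=2,3->1,3->2] -> levels [3 4 4 7]
Step 3: flows [1->0,1=2,3->1,3->2] -> levels [4 4 5 5]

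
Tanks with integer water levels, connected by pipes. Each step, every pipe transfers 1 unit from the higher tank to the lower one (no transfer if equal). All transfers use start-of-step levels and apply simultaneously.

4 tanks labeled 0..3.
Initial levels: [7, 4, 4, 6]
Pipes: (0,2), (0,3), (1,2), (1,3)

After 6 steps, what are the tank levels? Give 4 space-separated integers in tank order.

Answer: 6 6 5 4

Derivation:
Step 1: flows [0->2,0->3,1=2,3->1] -> levels [5 5 5 6]
Step 2: flows [0=2,3->0,1=2,3->1] -> levels [6 6 5 4]
Step 3: flows [0->2,0->3,1->2,1->3] -> levels [4 4 7 6]
Step 4: flows [2->0,3->0,2->1,3->1] -> levels [6 6 5 4]
  -> period-2 cycle: step 4 state = step 2 state
  -> state at step 6: (6-2) mod 2 = 0, same as step 2 -> [6 6 5 4]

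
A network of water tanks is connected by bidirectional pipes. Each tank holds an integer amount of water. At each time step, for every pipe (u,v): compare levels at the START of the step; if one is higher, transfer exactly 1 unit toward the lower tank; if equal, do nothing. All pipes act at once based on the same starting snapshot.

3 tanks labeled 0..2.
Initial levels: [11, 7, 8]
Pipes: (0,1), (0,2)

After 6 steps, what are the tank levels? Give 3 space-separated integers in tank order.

Answer: 8 9 9

Derivation:
Step 1: flows [0->1,0->2] -> levels [9 8 9]
Step 2: flows [0->1,0=2] -> levels [8 9 9]
Step 3: flows [1->0,2->0] -> levels [10 8 8]
Step 4: flows [0->1,0->2] -> levels [8 9 9]
  -> period-2 cycle: step 4 state = step 2 state
  -> state at step 6: (6-2) mod 2 = 0, same as step 2 -> [8 9 9]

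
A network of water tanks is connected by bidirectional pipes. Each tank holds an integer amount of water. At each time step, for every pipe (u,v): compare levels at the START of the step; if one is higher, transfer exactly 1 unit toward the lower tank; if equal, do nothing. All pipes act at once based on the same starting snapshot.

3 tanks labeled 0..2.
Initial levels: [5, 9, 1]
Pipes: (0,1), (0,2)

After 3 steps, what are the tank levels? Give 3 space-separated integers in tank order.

Answer: 5 6 4

Derivation:
Step 1: flows [1->0,0->2] -> levels [5 8 2]
Step 2: flows [1->0,0->2] -> levels [5 7 3]
Step 3: flows [1->0,0->2] -> levels [5 6 4]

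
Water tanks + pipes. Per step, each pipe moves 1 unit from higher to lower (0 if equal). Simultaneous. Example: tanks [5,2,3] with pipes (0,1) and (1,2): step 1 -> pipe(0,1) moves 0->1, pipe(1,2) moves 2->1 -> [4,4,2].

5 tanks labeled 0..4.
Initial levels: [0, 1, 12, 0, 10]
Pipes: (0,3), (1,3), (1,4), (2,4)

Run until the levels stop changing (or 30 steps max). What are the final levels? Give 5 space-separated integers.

Answer: 4 3 5 5 6

Derivation:
Step 1: flows [0=3,1->3,4->1,2->4] -> levels [0 1 11 1 10]
Step 2: flows [3->0,1=3,4->1,2->4] -> levels [1 2 10 0 10]
Step 3: flows [0->3,1->3,4->1,2=4] -> levels [0 2 10 2 9]
Step 4: flows [3->0,1=3,4->1,2->4] -> levels [1 3 9 1 9]
Step 5: flows [0=3,1->3,4->1,2=4] -> levels [1 3 9 2 8]
Step 6: flows [3->0,1->3,4->1,2->4] -> levels [2 3 8 2 8]
Step 7: flows [0=3,1->3,4->1,2=4] -> levels [2 3 8 3 7]
Step 8: flows [3->0,1=3,4->1,2->4] -> levels [3 4 7 2 7]
Step 9: flows [0->3,1->3,4->1,2=4] -> levels [2 4 7 4 6]
Step 10: flows [3->0,1=3,4->1,2->4] -> levels [3 5 6 3 6]
Step 11: flows [0=3,1->3,4->1,2=4] -> levels [3 5 6 4 5]
Step 12: flows [3->0,1->3,1=4,2->4] -> levels [4 4 5 4 6]
Step 13: flows [0=3,1=3,4->1,4->2] -> levels [4 5 6 4 4]
Step 14: flows [0=3,1->3,1->4,2->4] -> levels [4 3 5 5 6]
Step 15: flows [3->0,3->1,4->1,4->2] -> levels [5 5 6 3 4]
Step 16: flows [0->3,1->3,1->4,2->4] -> levels [4 3 5 5 6]
  -> period-2 cycle: step 16 state = step 14 state; never stabilizes
  -> state at step 30: (30-14) mod 2 = 0, same as step 14 -> [4 3 5 5 6]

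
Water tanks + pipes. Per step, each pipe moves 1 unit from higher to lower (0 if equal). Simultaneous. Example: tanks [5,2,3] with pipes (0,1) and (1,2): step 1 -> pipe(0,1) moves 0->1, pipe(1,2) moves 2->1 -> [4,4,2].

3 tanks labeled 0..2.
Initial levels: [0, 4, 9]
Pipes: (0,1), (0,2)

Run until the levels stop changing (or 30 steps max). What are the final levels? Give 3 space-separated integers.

Answer: 3 5 5

Derivation:
Step 1: flows [1->0,2->0] -> levels [2 3 8]
Step 2: flows [1->0,2->0] -> levels [4 2 7]
Step 3: flows [0->1,2->0] -> levels [4 3 6]
Step 4: flows [0->1,2->0] -> levels [4 4 5]
Step 5: flows [0=1,2->0] -> levels [5 4 4]
Step 6: flows [0->1,0->2] -> levels [3 5 5]
Step 7: flows [1->0,2->0] -> levels [5 4 4]
  -> period-2 cycle: step 7 state = step 5 state; never stabilizes
  -> state at step 30: (30-5) mod 2 = 1, same as step 6 -> [3 5 5]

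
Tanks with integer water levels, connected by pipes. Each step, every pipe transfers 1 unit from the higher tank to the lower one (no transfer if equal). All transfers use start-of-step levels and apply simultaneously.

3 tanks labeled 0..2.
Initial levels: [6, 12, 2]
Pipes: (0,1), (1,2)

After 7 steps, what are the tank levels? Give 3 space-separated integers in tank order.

Answer: 7 6 7

Derivation:
Step 1: flows [1->0,1->2] -> levels [7 10 3]
Step 2: flows [1->0,1->2] -> levels [8 8 4]
Step 3: flows [0=1,1->2] -> levels [8 7 5]
Step 4: flows [0->1,1->2] -> levels [7 7 6]
Step 5: flows [0=1,1->2] -> levels [7 6 7]
Step 6: flows [0->1,2->1] -> levels [6 8 6]
Step 7: flows [1->0,1->2] -> levels [7 6 7]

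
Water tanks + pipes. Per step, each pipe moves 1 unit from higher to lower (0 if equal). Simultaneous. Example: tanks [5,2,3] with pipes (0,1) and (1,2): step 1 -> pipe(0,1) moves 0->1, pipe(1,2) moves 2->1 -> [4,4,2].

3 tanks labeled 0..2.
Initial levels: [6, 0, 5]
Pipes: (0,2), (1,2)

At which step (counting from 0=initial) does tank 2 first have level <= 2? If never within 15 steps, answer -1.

Step 1: flows [0->2,2->1] -> levels [5 1 5]
Step 2: flows [0=2,2->1] -> levels [5 2 4]
Step 3: flows [0->2,2->1] -> levels [4 3 4]
Step 4: flows [0=2,2->1] -> levels [4 4 3]
Step 5: flows [0->2,1->2] -> levels [3 3 5]
Step 6: flows [2->0,2->1] -> levels [4 4 3]
  -> period-2 cycle (repeats step 4); tank 2 never drops to <=2
Tank 2 never reaches <=2 within 15 steps

Answer: -1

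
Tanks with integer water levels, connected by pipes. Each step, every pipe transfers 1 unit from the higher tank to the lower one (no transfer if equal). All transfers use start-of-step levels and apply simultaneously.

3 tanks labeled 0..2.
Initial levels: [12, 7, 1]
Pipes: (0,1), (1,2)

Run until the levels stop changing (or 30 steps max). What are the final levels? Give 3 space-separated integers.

Answer: 7 6 7

Derivation:
Step 1: flows [0->1,1->2] -> levels [11 7 2]
Step 2: flows [0->1,1->2] -> levels [10 7 3]
Step 3: flows [0->1,1->2] -> levels [9 7 4]
Step 4: flows [0->1,1->2] -> levels [8 7 5]
Step 5: flows [0->1,1->2] -> levels [7 7 6]
Step 6: flows [0=1,1->2] -> levels [7 6 7]
Step 7: flows [0->1,2->1] -> levels [6 8 6]
Step 8: flows [1->0,1->2] -> levels [7 6 7]
  -> period-2 cycle: step 8 state = step 6 state; never stabilizes
  -> state at step 30: (30-6) mod 2 = 0, same as step 6 -> [7 6 7]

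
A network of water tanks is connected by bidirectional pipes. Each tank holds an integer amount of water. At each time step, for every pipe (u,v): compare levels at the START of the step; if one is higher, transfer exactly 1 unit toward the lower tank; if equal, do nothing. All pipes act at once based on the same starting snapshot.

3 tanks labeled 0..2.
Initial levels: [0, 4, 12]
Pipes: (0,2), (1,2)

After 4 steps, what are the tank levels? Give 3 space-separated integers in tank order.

Step 1: flows [2->0,2->1] -> levels [1 5 10]
Step 2: flows [2->0,2->1] -> levels [2 6 8]
Step 3: flows [2->0,2->1] -> levels [3 7 6]
Step 4: flows [2->0,1->2] -> levels [4 6 6]

Answer: 4 6 6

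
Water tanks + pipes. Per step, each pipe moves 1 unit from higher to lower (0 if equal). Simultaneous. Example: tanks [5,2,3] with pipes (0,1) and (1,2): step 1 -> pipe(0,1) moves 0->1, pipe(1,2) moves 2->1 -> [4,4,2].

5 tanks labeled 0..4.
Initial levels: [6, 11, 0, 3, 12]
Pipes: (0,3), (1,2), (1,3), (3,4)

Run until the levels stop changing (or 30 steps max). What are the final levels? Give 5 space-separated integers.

Step 1: flows [0->3,1->2,1->3,4->3] -> levels [5 9 1 6 11]
Step 2: flows [3->0,1->2,1->3,4->3] -> levels [6 7 2 7 10]
Step 3: flows [3->0,1->2,1=3,4->3] -> levels [7 6 3 7 9]
Step 4: flows [0=3,1->2,3->1,4->3] -> levels [7 6 4 7 8]
Step 5: flows [0=3,1->2,3->1,4->3] -> levels [7 6 5 7 7]
Step 6: flows [0=3,1->2,3->1,3=4] -> levels [7 6 6 6 7]
Step 7: flows [0->3,1=2,1=3,4->3] -> levels [6 6 6 8 6]
Step 8: flows [3->0,1=2,3->1,3->4] -> levels [7 7 6 5 7]
Step 9: flows [0->3,1->2,1->3,4->3] -> levels [6 5 7 8 6]
Step 10: flows [3->0,2->1,3->1,3->4] -> levels [7 7 6 5 7]
  -> period-2 cycle: step 10 state = step 8 state; never stabilizes
  -> state at step 30: (30-8) mod 2 = 0, same as step 8 -> [7 7 6 5 7]

Answer: 7 7 6 5 7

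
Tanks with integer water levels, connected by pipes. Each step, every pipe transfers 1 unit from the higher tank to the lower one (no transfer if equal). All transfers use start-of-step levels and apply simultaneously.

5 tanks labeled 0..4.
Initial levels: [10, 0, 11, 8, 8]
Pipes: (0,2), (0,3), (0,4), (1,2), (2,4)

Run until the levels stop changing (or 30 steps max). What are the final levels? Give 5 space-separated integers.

Step 1: flows [2->0,0->3,0->4,2->1,2->4] -> levels [9 1 8 9 10]
Step 2: flows [0->2,0=3,4->0,2->1,4->2] -> levels [9 2 9 9 8]
Step 3: flows [0=2,0=3,0->4,2->1,2->4] -> levels [8 3 7 9 10]
Step 4: flows [0->2,3->0,4->0,2->1,4->2] -> levels [9 4 8 8 8]
Step 5: flows [0->2,0->3,0->4,2->1,2=4] -> levels [6 5 8 9 9]
Step 6: flows [2->0,3->0,4->0,2->1,4->2] -> levels [9 6 7 8 7]
Step 7: flows [0->2,0->3,0->4,2->1,2=4] -> levels [6 7 7 9 8]
Step 8: flows [2->0,3->0,4->0,1=2,4->2] -> levels [9 7 7 8 6]
Step 9: flows [0->2,0->3,0->4,1=2,2->4] -> levels [6 7 7 9 8]
  -> period-2 cycle: step 9 state = step 7 state; never stabilizes
  -> state at step 30: (30-7) mod 2 = 1, same as step 8 -> [9 7 7 8 6]

Answer: 9 7 7 8 6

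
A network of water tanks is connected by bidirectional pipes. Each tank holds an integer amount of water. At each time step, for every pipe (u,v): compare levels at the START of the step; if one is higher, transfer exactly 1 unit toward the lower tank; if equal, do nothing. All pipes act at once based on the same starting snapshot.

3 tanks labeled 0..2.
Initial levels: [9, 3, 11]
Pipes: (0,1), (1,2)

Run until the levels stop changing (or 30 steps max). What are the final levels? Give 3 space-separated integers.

Step 1: flows [0->1,2->1] -> levels [8 5 10]
Step 2: flows [0->1,2->1] -> levels [7 7 9]
Step 3: flows [0=1,2->1] -> levels [7 8 8]
Step 4: flows [1->0,1=2] -> levels [8 7 8]
Step 5: flows [0->1,2->1] -> levels [7 9 7]
Step 6: flows [1->0,1->2] -> levels [8 7 8]
  -> period-2 cycle: step 6 state = step 4 state; never stabilizes
  -> state at step 30: (30-4) mod 2 = 0, same as step 4 -> [8 7 8]

Answer: 8 7 8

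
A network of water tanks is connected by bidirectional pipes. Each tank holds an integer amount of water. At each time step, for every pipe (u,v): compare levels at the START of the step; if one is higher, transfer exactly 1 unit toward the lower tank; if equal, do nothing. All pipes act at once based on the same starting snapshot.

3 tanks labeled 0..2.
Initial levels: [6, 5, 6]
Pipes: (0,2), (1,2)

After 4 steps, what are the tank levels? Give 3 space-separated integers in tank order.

Step 1: flows [0=2,2->1] -> levels [6 6 5]
Step 2: flows [0->2,1->2] -> levels [5 5 7]
Step 3: flows [2->0,2->1] -> levels [6 6 5]
  -> period-2 cycle: step 3 state = step 1 state
  -> state at step 4: (4-1) mod 2 = 1, same as step 2 -> [5 5 7]

Answer: 5 5 7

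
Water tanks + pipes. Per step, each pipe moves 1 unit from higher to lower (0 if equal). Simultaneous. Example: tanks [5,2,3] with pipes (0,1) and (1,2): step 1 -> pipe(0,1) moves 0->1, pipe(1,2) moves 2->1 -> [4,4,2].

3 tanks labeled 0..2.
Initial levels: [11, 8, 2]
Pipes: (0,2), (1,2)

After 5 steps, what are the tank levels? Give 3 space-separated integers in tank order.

Step 1: flows [0->2,1->2] -> levels [10 7 4]
Step 2: flows [0->2,1->2] -> levels [9 6 6]
Step 3: flows [0->2,1=2] -> levels [8 6 7]
Step 4: flows [0->2,2->1] -> levels [7 7 7]
Step 5: flows [0=2,1=2] -> levels [7 7 7]

Answer: 7 7 7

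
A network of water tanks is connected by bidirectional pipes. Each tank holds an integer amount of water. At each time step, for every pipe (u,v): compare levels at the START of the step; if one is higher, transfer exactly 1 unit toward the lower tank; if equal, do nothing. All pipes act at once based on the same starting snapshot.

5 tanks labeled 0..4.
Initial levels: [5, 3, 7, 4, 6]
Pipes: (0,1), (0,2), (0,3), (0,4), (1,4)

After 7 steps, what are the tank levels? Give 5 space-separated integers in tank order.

Step 1: flows [0->1,2->0,0->3,4->0,4->1] -> levels [5 5 6 5 4]
Step 2: flows [0=1,2->0,0=3,0->4,1->4] -> levels [5 4 5 5 6]
Step 3: flows [0->1,0=2,0=3,4->0,4->1] -> levels [5 6 5 5 4]
Step 4: flows [1->0,0=2,0=3,0->4,1->4] -> levels [5 4 5 5 6]
  -> period-2 cycle: step 4 state = step 2 state
  -> state at step 7: (7-2) mod 2 = 1, same as step 3 -> [5 6 5 5 4]

Answer: 5 6 5 5 4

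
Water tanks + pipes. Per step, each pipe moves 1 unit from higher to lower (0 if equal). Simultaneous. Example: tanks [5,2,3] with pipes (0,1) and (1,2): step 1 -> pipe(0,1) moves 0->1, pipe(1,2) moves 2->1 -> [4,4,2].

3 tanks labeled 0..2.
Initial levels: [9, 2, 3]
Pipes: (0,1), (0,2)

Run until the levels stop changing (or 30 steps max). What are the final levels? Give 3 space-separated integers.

Answer: 6 4 4

Derivation:
Step 1: flows [0->1,0->2] -> levels [7 3 4]
Step 2: flows [0->1,0->2] -> levels [5 4 5]
Step 3: flows [0->1,0=2] -> levels [4 5 5]
Step 4: flows [1->0,2->0] -> levels [6 4 4]
Step 5: flows [0->1,0->2] -> levels [4 5 5]
  -> period-2 cycle: step 5 state = step 3 state; never stabilizes
  -> state at step 30: (30-3) mod 2 = 1, same as step 4 -> [6 4 4]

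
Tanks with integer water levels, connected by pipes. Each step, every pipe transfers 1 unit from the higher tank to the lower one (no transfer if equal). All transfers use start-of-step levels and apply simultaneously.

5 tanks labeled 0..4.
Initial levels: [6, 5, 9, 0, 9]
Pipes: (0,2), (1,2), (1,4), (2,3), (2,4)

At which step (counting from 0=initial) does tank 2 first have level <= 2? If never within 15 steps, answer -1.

Step 1: flows [2->0,2->1,4->1,2->3,2=4] -> levels [7 7 6 1 8]
Step 2: flows [0->2,1->2,4->1,2->3,4->2] -> levels [6 7 8 2 6]
Step 3: flows [2->0,2->1,1->4,2->3,2->4] -> levels [7 7 4 3 8]
Step 4: flows [0->2,1->2,4->1,2->3,4->2] -> levels [6 7 6 4 6]
Step 5: flows [0=2,1->2,1->4,2->3,2=4] -> levels [6 5 6 5 7]
Step 6: flows [0=2,2->1,4->1,2->3,4->2] -> levels [6 7 5 6 5]
Step 7: flows [0->2,1->2,1->4,3->2,2=4] -> levels [5 5 8 5 6]
Step 8: flows [2->0,2->1,4->1,2->3,2->4] -> levels [6 7 4 6 6]
Step 9: flows [0->2,1->2,1->4,3->2,4->2] -> levels [5 5 8 5 6]
  -> period-2 cycle (repeats step 7); tank 2 never drops to <=2
Tank 2 never reaches <=2 within 15 steps

Answer: -1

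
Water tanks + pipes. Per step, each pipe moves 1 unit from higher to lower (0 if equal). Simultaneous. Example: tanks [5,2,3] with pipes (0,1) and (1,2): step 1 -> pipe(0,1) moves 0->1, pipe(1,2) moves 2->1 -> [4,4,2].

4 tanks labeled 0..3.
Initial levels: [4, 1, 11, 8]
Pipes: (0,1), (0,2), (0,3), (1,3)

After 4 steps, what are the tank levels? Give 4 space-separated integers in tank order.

Step 1: flows [0->1,2->0,3->0,3->1] -> levels [5 3 10 6]
Step 2: flows [0->1,2->0,3->0,3->1] -> levels [6 5 9 4]
Step 3: flows [0->1,2->0,0->3,1->3] -> levels [5 5 8 6]
Step 4: flows [0=1,2->0,3->0,3->1] -> levels [7 6 7 4]

Answer: 7 6 7 4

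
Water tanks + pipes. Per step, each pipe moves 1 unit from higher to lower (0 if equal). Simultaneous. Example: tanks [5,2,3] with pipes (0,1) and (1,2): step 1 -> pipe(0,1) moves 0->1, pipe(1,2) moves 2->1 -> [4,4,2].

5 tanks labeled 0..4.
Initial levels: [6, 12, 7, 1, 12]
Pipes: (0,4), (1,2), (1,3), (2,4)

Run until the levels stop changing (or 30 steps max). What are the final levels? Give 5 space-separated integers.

Answer: 9 6 8 8 7

Derivation:
Step 1: flows [4->0,1->2,1->3,4->2] -> levels [7 10 9 2 10]
Step 2: flows [4->0,1->2,1->3,4->2] -> levels [8 8 11 3 8]
Step 3: flows [0=4,2->1,1->3,2->4] -> levels [8 8 9 4 9]
Step 4: flows [4->0,2->1,1->3,2=4] -> levels [9 8 8 5 8]
Step 5: flows [0->4,1=2,1->3,2=4] -> levels [8 7 8 6 9]
Step 6: flows [4->0,2->1,1->3,4->2] -> levels [9 7 8 7 7]
Step 7: flows [0->4,2->1,1=3,2->4] -> levels [8 8 6 7 9]
Step 8: flows [4->0,1->2,1->3,4->2] -> levels [9 6 8 8 7]
Step 9: flows [0->4,2->1,3->1,2->4] -> levels [8 8 6 7 9]
  -> period-2 cycle: step 9 state = step 7 state; never stabilizes
  -> state at step 30: (30-7) mod 2 = 1, same as step 8 -> [9 6 8 8 7]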